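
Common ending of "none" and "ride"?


Word 1: "none"
Word 2: "ride"
Comparing from end:
  Pos -1: 'e' == 'e'
  Pos -2: 'n' != 'd' (stop)
LCS = "e" (length 1)


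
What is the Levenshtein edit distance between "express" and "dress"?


Word 1: "express" (length 7)
Word 2: "dress" (length 5)
One optimal edit sequence (insert/delete/substitute each cost 1):
  1. delete 'e'  (+1)
  2. delete 'x'  (+1)
  3. substitute 'p' -> 'd'  (+1)
  4. keep 'r'
  5. keep 'e'
  6. keep 's'
  7. keep 's'
Total edit operations: 3
Edit distance = 3


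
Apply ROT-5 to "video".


Word: "video"
Shift: 5
Each letter → (letter + shift) mod 26:
  'v' (21) + 5 = 0 → 'a'
  'i' (8) + 5 = 13 → 'n'
  'd' (3) + 5 = 8 → 'i'
  'e' (4) + 5 = 9 → 'j'
  'o' (14) + 5 = 19 → 't'
Result = "anijt"


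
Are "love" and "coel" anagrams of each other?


Word 1: "love" → sorted: elov
Word 2: "coel" → sorted: celo
Same letters? elov != celo
Anagram = No


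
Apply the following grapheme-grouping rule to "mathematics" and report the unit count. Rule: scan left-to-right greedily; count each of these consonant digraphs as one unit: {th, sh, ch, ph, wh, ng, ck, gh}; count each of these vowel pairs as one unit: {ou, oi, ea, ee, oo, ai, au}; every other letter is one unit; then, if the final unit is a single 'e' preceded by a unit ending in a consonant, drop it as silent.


Word: "mathematics" (11 letters)
Left-to-right scan:
  [1] 'm' (letter)
  [2] 'a' (letter)
  [3] 'th' (digraph)
  [4] 'e' (letter)
  [5] 'm' (letter)
  [6] 'a' (letter)
  [7] 't' (letter)
  [8] 'i' (letter)
  [9] 'c' (letter)
  [10] 's' (letter)
Units from scan: 10
Sound units = 10 units


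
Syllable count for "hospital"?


Word: "hospital"
Syllable breakdown: hos · pi · tal
Counting: 3 parts
= 3 syllables


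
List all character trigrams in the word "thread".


Word: "thread" (length 6)
Number of trigrams = 6 - 3 + 1 = 4
  Position 0: "thr"
  Position 1: "hre"
  Position 2: "rea"
  Position 3: "ead"
Trigrams = "thr", "hre", "rea", "ead"


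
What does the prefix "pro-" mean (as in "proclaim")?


Prefix: pro-
Example: proclaim = pro- + claim
Meaning = forward / in favor of


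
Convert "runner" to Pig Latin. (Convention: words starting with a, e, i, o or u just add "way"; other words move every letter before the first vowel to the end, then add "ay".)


Word: "runner"
Starts with consonant(s) → move to end, add 'ay'
Consonant cluster: "r"
Pig Latin = "unnerray"


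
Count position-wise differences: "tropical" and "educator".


Comparing character by character (same length = 8):
  Pos 0: 't' vs 'e' !=
  Pos 1: 'r' vs 'd' !=
  Pos 2: 'o' vs 'u' !=
  Pos 3: 'p' vs 'c' !=
  Pos 4: 'i' vs 'a' !=
  Pos 5: 'c' vs 't' !=
  Pos 6: 'a' vs 'o' !=
  Pos 7: 'l' vs 'r' !=
Hamming distance = 8


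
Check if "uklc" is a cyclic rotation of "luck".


Word: "luck", Candidate: "uklc"
Method: check if candidate is substring of word+word
"luckluck" contains "uklc"? No
Is rotation = No


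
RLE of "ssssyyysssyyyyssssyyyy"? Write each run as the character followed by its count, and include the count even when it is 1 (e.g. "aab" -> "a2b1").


String: "ssssyyysssyyyyssssyyyy"
Scanning for consecutive runs:
  's' x 4
  'y' x 3
  's' x 3
  'y' x 4
  's' x 4
  'y' x 4
RLE = "s4y3s3y4s4y4"


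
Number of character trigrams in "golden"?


Word: "golden" (length 6)
Number of 3-grams = length - 3 + 1 = 6 - 3 + 1
= 4


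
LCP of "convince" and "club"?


Word 1: "convince"
Word 2: "club"
Comparing from start:
  Pos 0: 'c' == 'c'
  Pos 1: 'o' != 'l' (stop)
LCP = "c" (length 1)


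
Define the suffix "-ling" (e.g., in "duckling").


Suffix: -ling
Example: duckling (duck + -ling)
Meaning = small / young


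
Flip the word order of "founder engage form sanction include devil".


Original: "founder engage form sanction include devil"
Words (1..n): founder | engage | form | sanction | include | devil
Reversed (n..1): devil | include | sanction | form | engage | founder
Result = "devil include sanction form engage founder"


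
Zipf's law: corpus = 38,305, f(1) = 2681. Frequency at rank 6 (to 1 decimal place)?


Zipf's law: f(r) = f(1) / r
f(1) = 2681
f(6) = 2681 / 6
= 446.8 occurrences


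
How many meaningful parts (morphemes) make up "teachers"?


Word: "teachers"
Morphemes: teach + -er + -s
Each morpheme carries meaning
= 3 morphemes


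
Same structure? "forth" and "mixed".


Pattern of "forth": [0, 1, 2, 3, 4]
Pattern of "mixed": [0, 1, 2, 3, 4]
Patterns match
Same pattern = Yes


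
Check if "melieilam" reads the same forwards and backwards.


Word: "melieilam"
Reversed: "malieilem"
Forward == Backward? melieilam != malieilem
Palindrome = No


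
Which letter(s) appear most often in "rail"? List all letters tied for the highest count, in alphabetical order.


Word: "rail"
Letter counts:
  'a': 1
  'i': 1
  'l': 1
  'r': 1
Maximum count = 1
Most frequent = 'a', 'i', 'l', 'r' (1 time each)


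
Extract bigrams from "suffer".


Word: "suffer" (length 6)
Number of bigrams = 6 - 2 + 1 = 5
  Position 0: "su"
  Position 1: "uf"
  Position 2: "ff"
  Position 3: "fe"
  Position 4: "er"
Bigrams = "su", "uf", "ff", "fe", "er"


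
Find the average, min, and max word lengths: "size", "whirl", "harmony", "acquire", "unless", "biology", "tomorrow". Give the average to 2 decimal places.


Lengths: "size"=4, "whirl"=5, "harmony"=7, "acquire"=7, "unless"=6, "biology"=7, "tomorrow"=8
Sum = 44, Count = 7
Average = 44/7 = 6.29
= avg=6.29, min=4, max=8


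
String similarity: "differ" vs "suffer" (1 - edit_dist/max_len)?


Word 1: "differ" (length 6)
Word 2: "suffer" (length 6)
One optimal edit sequence:
  1. substitute 'd' -> 's'  (+1)
  2. substitute 'i' -> 'u'  (+1)
  3. keep 'f'
  4. keep 'f'
  5. keep 'e'
  6. keep 'r'
Edit distance = 2
Max length = max(6, 6) = 6
Similarity = 1 - 2/6
= 0.6667


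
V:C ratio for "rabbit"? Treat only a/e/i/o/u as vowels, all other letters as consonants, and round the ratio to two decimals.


Word: "rabbit"
Vowels (a,e,i,o,u): 2
Consonants: 4
Ratio = 2/4
= 0.50


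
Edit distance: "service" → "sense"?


Word 1: "service" (length 7)
Word 2: "sense" (length 5)
One optimal edit sequence (insert/delete/substitute each cost 1):
  1. keep 's'
  2. keep 'e'
  3. delete 'r'  (+1)
  4. delete 'v'  (+1)
  5. substitute 'i' -> 'n'  (+1)
  6. substitute 'c' -> 's'  (+1)
  7. keep 'e'
Total edit operations: 4
Edit distance = 4


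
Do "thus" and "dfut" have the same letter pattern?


Pattern of "thus": [0, 1, 2, 3]
Pattern of "dfut": [0, 1, 2, 3]
Patterns match
Same pattern = Yes


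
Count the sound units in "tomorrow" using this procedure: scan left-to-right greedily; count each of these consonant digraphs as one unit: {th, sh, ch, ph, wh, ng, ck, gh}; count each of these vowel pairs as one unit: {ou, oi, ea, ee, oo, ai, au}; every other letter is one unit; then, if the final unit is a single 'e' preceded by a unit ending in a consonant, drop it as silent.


Word: "tomorrow" (8 letters)
Left-to-right scan:
  1. 't' (letter)
  2. 'o' (letter)
  3. 'm' (letter)
  4. 'o' (letter)
  5. 'r' (letter)
  6. 'r' (letter)
  7. 'o' (letter)
  8. 'w' (letter)
Units from scan: 8
Sound units = 8 units


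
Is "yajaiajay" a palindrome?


Word: "yajaiajay"
Reversed: "yajaiajay"
Forward == Backward? yajaiajay == yajaiajay
Palindrome = Yes


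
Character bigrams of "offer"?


Word: "offer" (length 5)
Number of bigrams = 5 - 2 + 1 = 4
  Position 0: "of"
  Position 1: "ff"
  Position 2: "fe"
  Position 3: "er"
Bigrams = "of", "ff", "fe", "er"


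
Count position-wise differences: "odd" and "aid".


Comparing character by character (same length = 3):
  Pos 0: 'o' vs 'a' !=
  Pos 1: 'd' vs 'i' !=
  Pos 2: 'd' vs 'd' =
Hamming distance = 2


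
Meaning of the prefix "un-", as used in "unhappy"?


Prefix: un-
Example: unhappy = un- + happy
Meaning = not / reverse


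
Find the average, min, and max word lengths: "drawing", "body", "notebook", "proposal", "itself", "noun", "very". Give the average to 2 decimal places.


Lengths: "drawing"=7, "body"=4, "notebook"=8, "proposal"=8, "itself"=6, "noun"=4, "very"=4
Sum = 41, Count = 7
Average = 41/7 = 5.86
= avg=5.86, min=4, max=8


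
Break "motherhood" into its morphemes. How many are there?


Word: "motherhood"
Morphemes: mother / -hood
Each morpheme carries meaning
= 2 morphemes


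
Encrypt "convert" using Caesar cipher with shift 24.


Word: "convert"
Shift: 24
Each letter → (letter + shift) mod 26:
  'c' (2) + 24 = 0 → 'a'
  'o' (14) + 24 = 12 → 'm'
  'n' (13) + 24 = 11 → 'l'
  'v' (21) + 24 = 19 → 't'
  'e' (4) + 24 = 2 → 'c'
  'r' (17) + 24 = 15 → 'p'
  't' (19) + 24 = 17 → 'r'
Result = "amltcpr"


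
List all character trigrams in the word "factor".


Word: "factor" (length 6)
Number of trigrams = 6 - 3 + 1 = 4
  Position 0: "fac"
  Position 1: "act"
  Position 2: "cto"
  Position 3: "tor"
Trigrams = "fac", "act", "cto", "tor"


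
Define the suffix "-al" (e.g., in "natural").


Suffix: -al
Example: natural (nature + -al, with a spelling change)
Meaning = relating to


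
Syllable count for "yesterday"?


Word: "yesterday"
Syllable breakdown: yes · ter · day
Counting: 3 parts
= 3 syllables


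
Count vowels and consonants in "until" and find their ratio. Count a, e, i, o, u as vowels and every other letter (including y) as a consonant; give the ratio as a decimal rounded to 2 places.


Word: "until"
Vowels (a,e,i,o,u): 2
Consonants: 3
Ratio = 2/3
= 0.67


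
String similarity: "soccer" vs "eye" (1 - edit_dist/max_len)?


Word 1: "soccer" (length 6)
Word 2: "eye" (length 3)
One optimal edit sequence:
  1. delete 's'  (+1)
  2. delete 'o'  (+1)
  3. substitute 'c' -> 'e'  (+1)
  4. substitute 'c' -> 'y'  (+1)
  5. keep 'e'
  6. delete 'r'  (+1)
Edit distance = 5
Max length = max(6, 3) = 6
Similarity = 1 - 5/6
= 0.1667


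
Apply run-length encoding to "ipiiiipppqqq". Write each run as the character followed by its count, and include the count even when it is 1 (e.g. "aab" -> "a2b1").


String: "ipiiiipppqqq"
Scanning for consecutive runs:
  'i' x 1
  'p' x 1
  'i' x 4
  'p' x 3
  'q' x 3
RLE = "i1p1i4p3q3"


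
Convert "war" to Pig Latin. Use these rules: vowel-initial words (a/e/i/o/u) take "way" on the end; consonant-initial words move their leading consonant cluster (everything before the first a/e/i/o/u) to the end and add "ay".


Word: "war"
Starts with consonant(s) → move to end, add 'ay'
Consonant cluster: "w"
Pig Latin = "arway"


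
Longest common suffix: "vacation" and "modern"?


Word 1: "vacation"
Word 2: "modern"
Comparing from end:
  Pos -1: 'n' == 'n'
  Pos -2: 'o' != 'r' (stop)
LCS = "n" (length 1)


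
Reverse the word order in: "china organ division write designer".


Original: "china organ division write designer"
Words (1..n): china | organ | division | write | designer
Reversed (n..1): designer | write | division | organ | china
Result = "designer write division organ china"


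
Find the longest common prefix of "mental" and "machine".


Word 1: "mental"
Word 2: "machine"
Comparing from start:
  Pos 0: 'm' == 'm'
  Pos 1: 'e' != 'a' (stop)
LCP = "m" (length 1)


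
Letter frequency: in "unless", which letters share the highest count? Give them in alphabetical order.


Word: "unless"
Letter counts:
  'e': 1
  'l': 1
  'n': 1
  's': 2
  'u': 1
Maximum count = 2
Most frequent = 's' (2 times each)


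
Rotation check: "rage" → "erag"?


Word: "rage", Candidate: "erag"
Method: check if candidate is substring of word+word
"ragerage" contains "erag"? Yes
Is rotation = Yes


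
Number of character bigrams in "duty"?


Word: "duty" (length 4)
Number of 2-grams = length - 2 + 1 = 4 - 2 + 1
= 3


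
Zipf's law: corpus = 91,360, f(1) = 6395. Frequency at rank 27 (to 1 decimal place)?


Zipf's law: f(r) = f(1) / r
f(1) = 6395
f(27) = 6395 / 27
= 236.9 occurrences


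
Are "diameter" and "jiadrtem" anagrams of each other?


Word 1: "diameter" → sorted: adeeimrt
Word 2: "jiadrtem" → sorted: adeijmrt
Same letters? adeeimrt != adeijmrt
Anagram = No


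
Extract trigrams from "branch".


Word: "branch" (length 6)
Number of trigrams = 6 - 3 + 1 = 4
  Position 0: "bra"
  Position 1: "ran"
  Position 2: "anc"
  Position 3: "nch"
Trigrams = "bra", "ran", "anc", "nch"


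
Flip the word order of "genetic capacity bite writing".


Original: "genetic capacity bite writing"
Words (1..n): genetic | capacity | bite | writing
Reversed (n..1): writing | bite | capacity | genetic
Result = "writing bite capacity genetic"


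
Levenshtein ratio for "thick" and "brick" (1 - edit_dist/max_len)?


Word 1: "thick" (length 5)
Word 2: "brick" (length 5)
One optimal edit sequence:
  1. substitute 't' -> 'b'  (+1)
  2. substitute 'h' -> 'r'  (+1)
  3. keep 'i'
  4. keep 'c'
  5. keep 'k'
Edit distance = 2
Max length = max(5, 5) = 5
Similarity = 1 - 2/5
= 0.6000


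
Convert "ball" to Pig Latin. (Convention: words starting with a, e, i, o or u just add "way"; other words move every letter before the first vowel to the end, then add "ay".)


Word: "ball"
Starts with consonant(s) → move to end, add 'ay'
Consonant cluster: "b"
Pig Latin = "allbay"


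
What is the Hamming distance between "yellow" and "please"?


Comparing character by character (same length = 6):
  Pos 0: 'y' vs 'p' !=
  Pos 1: 'e' vs 'l' !=
  Pos 2: 'l' vs 'e' !=
  Pos 3: 'l' vs 'a' !=
  Pos 4: 'o' vs 's' !=
  Pos 5: 'w' vs 'e' !=
Hamming distance = 6


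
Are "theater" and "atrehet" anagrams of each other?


Word 1: "theater" → sorted: aeehrtt
Word 2: "atrehet" → sorted: aeehrtt
Same letters? aeehrtt == aeehrtt
Anagram = Yes


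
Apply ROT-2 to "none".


Word: "none"
Shift: 2
Each letter → (letter + shift) mod 26:
  'n' (13) + 2 = 15 → 'p'
  'o' (14) + 2 = 16 → 'q'
  'n' (13) + 2 = 15 → 'p'
  'e' (4) + 2 = 6 → 'g'
Result = "pqpg"


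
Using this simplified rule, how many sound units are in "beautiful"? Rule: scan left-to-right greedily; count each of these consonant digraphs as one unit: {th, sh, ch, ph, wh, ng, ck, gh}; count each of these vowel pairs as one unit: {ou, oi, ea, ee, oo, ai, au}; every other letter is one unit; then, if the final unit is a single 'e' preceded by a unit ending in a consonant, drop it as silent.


Word: "beautiful" (9 letters)
Left-to-right scan:
  (1) 'b' (letter)
  (2) 'ea' (vowel-pair)
  (3) 'u' (letter)
  (4) 't' (letter)
  (5) 'i' (letter)
  (6) 'f' (letter)
  (7) 'u' (letter)
  (8) 'l' (letter)
Units from scan: 8
Sound units = 8 units


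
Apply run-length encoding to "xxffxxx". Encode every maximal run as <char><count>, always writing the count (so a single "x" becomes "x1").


String: "xxffxxx"
Scanning for consecutive runs:
  'x' x 2
  'f' x 2
  'x' x 3
RLE = "x2f2x3"


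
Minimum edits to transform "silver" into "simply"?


Word 1: "silver" (length 6)
Word 2: "simply" (length 6)
One optimal edit sequence (insert/delete/substitute each cost 1):
  1. keep 's'
  2. keep 'i'
  3. substitute 'l' -> 'm'  (+1)
  4. substitute 'v' -> 'p'  (+1)
  5. substitute 'e' -> 'l'  (+1)
  6. substitute 'r' -> 'y'  (+1)
Total edit operations: 4
Edit distance = 4


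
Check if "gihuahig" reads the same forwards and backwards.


Word: "gihuahig"
Reversed: "gihauhig"
Forward == Backward? gihuahig != gihauhig
Palindrome = No


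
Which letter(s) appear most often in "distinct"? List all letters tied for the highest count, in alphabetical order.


Word: "distinct"
Letter counts:
  'c': 1
  'd': 1
  'i': 2
  'n': 1
  's': 1
  't': 2
Maximum count = 2
Most frequent = 'i', 't' (2 times each)


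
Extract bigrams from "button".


Word: "button" (length 6)
Number of bigrams = 6 - 2 + 1 = 5
  Position 0: "bu"
  Position 1: "ut"
  Position 2: "tt"
  Position 3: "to"
  Position 4: "on"
Bigrams = "bu", "ut", "tt", "to", "on"


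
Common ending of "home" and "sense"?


Word 1: "home"
Word 2: "sense"
Comparing from end:
  Pos -1: 'e' == 'e'
  Pos -2: 'm' != 's' (stop)
LCS = "e" (length 1)


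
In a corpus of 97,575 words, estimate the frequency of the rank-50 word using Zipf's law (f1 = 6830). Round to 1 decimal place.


Zipf's law: f(r) = f(1) / r
f(1) = 6830
f(50) = 6830 / 50
= 136.6 occurrences


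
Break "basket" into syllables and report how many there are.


Word: "basket"
Syllable breakdown: bas / ket
Counting: 2 parts
= 2 syllables


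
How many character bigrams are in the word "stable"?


Word: "stable" (length 6)
Number of 2-grams = length - 2 + 1 = 6 - 2 + 1
= 5


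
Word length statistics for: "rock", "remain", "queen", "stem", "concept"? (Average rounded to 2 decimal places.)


Lengths: "rock"=4, "remain"=6, "queen"=5, "stem"=4, "concept"=7
Sum = 26, Count = 5
Average = 26/5 = 5.20
= avg=5.20, min=4, max=7


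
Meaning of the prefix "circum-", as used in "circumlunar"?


Prefix: circum-
Example: circumlunar = circum- + lunar
Meaning = around


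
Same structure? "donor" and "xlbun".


Pattern of "donor": [0, 1, 2, 1, 3]
Pattern of "xlbun": [0, 1, 2, 3, 4]
Patterns do not match
Same pattern = No


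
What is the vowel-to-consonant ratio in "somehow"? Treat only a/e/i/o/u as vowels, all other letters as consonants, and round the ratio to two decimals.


Word: "somehow"
Vowels (a,e,i,o,u): 3
Consonants: 4
Ratio = 3/4
= 0.75


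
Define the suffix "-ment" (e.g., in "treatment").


Suffix: -ment
Example: treatment = treat + -ment
Meaning = result of action


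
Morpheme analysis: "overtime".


Word: "overtime"
Morphemes: over- / time
Each morpheme carries meaning
= 2 morphemes


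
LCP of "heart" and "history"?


Word 1: "heart"
Word 2: "history"
Comparing from start:
  Pos 0: 'h' == 'h'
  Pos 1: 'e' != 'i' (stop)
LCP = "h" (length 1)


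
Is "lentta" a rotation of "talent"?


Word: "talent", Candidate: "lentta"
Method: check if candidate is substring of word+word
"talenttalent" contains "lentta"? Yes
Is rotation = Yes


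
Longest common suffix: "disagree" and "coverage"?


Word 1: "disagree"
Word 2: "coverage"
Comparing from end:
  Pos -1: 'e' == 'e'
  Pos -2: 'e' != 'g' (stop)
LCS = "e" (length 1)


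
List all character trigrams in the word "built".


Word: "built" (length 5)
Number of trigrams = 5 - 3 + 1 = 3
  Position 0: "bui"
  Position 1: "uil"
  Position 2: "ilt"
Trigrams = "bui", "uil", "ilt"


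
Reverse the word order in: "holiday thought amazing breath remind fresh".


Original: "holiday thought amazing breath remind fresh"
Words (1..n): holiday | thought | amazing | breath | remind | fresh
Reversed (n..1): fresh | remind | breath | amazing | thought | holiday
Result = "fresh remind breath amazing thought holiday"


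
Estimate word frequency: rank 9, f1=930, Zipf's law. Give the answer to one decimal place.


Zipf's law: f(r) = f(1) / r
f(1) = 930
f(9) = 930 / 9
= 103.3 occurrences


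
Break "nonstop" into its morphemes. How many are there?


Word: "nonstop"
Morphemes: non- | stop
Each morpheme carries meaning
= 2 morphemes


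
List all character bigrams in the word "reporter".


Word: "reporter" (length 8)
Number of bigrams = 8 - 2 + 1 = 7
  Position 0: "re"
  Position 1: "ep"
  Position 2: "po"
  Position 3: "or"
  Position 4: "rt"
  Position 5: "te"
  Position 6: "er"
Bigrams = "re", "ep", "po", "or", "rt", "te", "er"


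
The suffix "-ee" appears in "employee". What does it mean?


Suffix: -ee
Example: employee = employ + -ee
Meaning = one who receives


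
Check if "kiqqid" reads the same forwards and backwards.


Word: "kiqqid"
Reversed: "diqqik"
Forward == Backward? kiqqid != diqqik
Palindrome = No


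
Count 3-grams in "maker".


Word: "maker" (length 5)
Number of 3-grams = length - 3 + 1 = 5 - 3 + 1
= 3


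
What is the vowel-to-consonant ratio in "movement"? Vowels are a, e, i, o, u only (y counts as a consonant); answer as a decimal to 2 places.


Word: "movement"
Vowels (a,e,i,o,u): 3
Consonants: 5
Ratio = 3/5
= 0.60


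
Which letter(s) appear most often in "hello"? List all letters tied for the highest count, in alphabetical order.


Word: "hello"
Letter counts:
  'e': 1
  'h': 1
  'l': 2
  'o': 1
Maximum count = 2
Most frequent = 'l' (2 times each)


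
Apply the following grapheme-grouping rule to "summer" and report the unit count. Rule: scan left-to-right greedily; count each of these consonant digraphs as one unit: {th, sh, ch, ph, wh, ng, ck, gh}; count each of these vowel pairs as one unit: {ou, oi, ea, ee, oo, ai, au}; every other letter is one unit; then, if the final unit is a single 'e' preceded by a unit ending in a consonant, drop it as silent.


Word: "summer" (6 letters)
Left-to-right scan:
  [1] 's' (letter)
  [2] 'u' (letter)
  [3] 'm' (letter)
  [4] 'm' (letter)
  [5] 'e' (letter)
  [6] 'r' (letter)
Units from scan: 6
Sound units = 6 units


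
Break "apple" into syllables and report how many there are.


Word: "apple"
Syllable breakdown: ap · ple
Counting: 2 parts
= 2 syllables


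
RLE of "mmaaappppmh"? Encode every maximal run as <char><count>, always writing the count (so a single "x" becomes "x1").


String: "mmaaappppmh"
Scanning for consecutive runs:
  'm' x 2
  'a' x 3
  'p' x 4
  'm' x 1
  'h' x 1
RLE = "m2a3p4m1h1"


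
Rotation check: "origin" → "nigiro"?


Word: "origin", Candidate: "nigiro"
Method: check if candidate is substring of word+word
"originorigin" contains "nigiro"? No
Is rotation = No


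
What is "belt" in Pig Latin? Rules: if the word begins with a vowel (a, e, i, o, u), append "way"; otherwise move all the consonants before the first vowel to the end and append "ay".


Word: "belt"
Starts with consonant(s) → move to end, add 'ay'
Consonant cluster: "b"
Pig Latin = "eltbay"


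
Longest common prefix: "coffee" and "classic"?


Word 1: "coffee"
Word 2: "classic"
Comparing from start:
  Pos 0: 'c' == 'c'
  Pos 1: 'o' != 'l' (stop)
LCP = "c" (length 1)


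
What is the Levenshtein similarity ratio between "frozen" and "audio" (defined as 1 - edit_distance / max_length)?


Word 1: "frozen" (length 6)
Word 2: "audio" (length 5)
One optimal edit sequence:
  1. delete 'f'  (+1)
  2. substitute 'r' -> 'a'  (+1)
  3. substitute 'o' -> 'u'  (+1)
  4. substitute 'z' -> 'd'  (+1)
  5. substitute 'e' -> 'i'  (+1)
  6. substitute 'n' -> 'o'  (+1)
Edit distance = 6
Max length = max(6, 5) = 6
Similarity = 1 - 6/6
= 0.0000


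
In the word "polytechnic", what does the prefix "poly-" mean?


Prefix: poly-
As in: polytechnic -> poly- + technic
Meaning = many


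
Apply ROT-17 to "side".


Word: "side"
Shift: 17
Each letter → (letter + shift) mod 26:
  's' (18) + 17 = 9 → 'j'
  'i' (8) + 17 = 25 → 'z'
  'd' (3) + 17 = 20 → 'u'
  'e' (4) + 17 = 21 → 'v'
Result = "jzuv"


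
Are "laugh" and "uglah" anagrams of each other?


Word 1: "laugh" → sorted: aghlu
Word 2: "uglah" → sorted: aghlu
Same letters? aghlu == aghlu
Anagram = Yes


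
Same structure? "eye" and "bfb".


Pattern of "eye": [0, 1, 0]
Pattern of "bfb": [0, 1, 0]
Patterns match
Same pattern = Yes


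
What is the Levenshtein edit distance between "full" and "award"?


Word 1: "full" (length 4)
Word 2: "award" (length 5)
One optimal edit sequence (insert/delete/substitute each cost 1):
  1. insert 'a'  (+1)
  2. substitute 'f' -> 'w'  (+1)
  3. substitute 'u' -> 'a'  (+1)
  4. substitute 'l' -> 'r'  (+1)
  5. substitute 'l' -> 'd'  (+1)
Total edit operations: 5
Edit distance = 5


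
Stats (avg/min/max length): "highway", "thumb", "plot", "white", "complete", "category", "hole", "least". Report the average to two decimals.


Lengths: "highway"=7, "thumb"=5, "plot"=4, "white"=5, "complete"=8, "category"=8, "hole"=4, "least"=5
Sum = 46, Count = 8
Average = 46/8 = 5.75
= avg=5.75, min=4, max=8


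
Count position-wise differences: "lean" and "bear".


Comparing character by character (same length = 4):
  Pos 0: 'l' vs 'b' !=
  Pos 1: 'e' vs 'e' =
  Pos 2: 'a' vs 'a' =
  Pos 3: 'n' vs 'r' !=
Hamming distance = 2


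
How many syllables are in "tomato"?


Word: "tomato"
Syllable breakdown: to-ma-to
Counting: 3 parts
= 3 syllables


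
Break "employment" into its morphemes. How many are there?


Word: "employment"
Morphemes: employ / -ment
Each morpheme carries meaning
= 2 morphemes


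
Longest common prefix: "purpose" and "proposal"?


Word 1: "purpose"
Word 2: "proposal"
Comparing from start:
  Pos 0: 'p' == 'p'
  Pos 1: 'u' != 'r' (stop)
LCP = "p" (length 1)


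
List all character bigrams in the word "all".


Word: "all" (length 3)
Number of bigrams = 3 - 2 + 1 = 2
  Position 0: "al"
  Position 1: "ll"
Bigrams = "al", "ll"


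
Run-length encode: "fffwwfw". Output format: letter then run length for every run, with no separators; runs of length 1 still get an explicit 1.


String: "fffwwfw"
Scanning for consecutive runs:
  'f' x 3
  'w' x 2
  'f' x 1
  'w' x 1
RLE = "f3w2f1w1"


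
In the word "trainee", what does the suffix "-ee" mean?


Suffix: -ee
Example: trainee = train + -ee
Meaning = one who receives


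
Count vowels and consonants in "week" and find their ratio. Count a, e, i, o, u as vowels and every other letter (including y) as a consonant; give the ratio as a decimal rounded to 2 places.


Word: "week"
Vowels (a,e,i,o,u): 2
Consonants: 2
Ratio = 2/2
= 1.00


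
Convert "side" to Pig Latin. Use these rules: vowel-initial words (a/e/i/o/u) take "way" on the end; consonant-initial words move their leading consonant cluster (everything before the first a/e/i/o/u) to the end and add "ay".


Word: "side"
Starts with consonant(s) → move to end, add 'ay'
Consonant cluster: "s"
Pig Latin = "idesay"


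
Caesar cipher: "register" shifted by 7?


Word: "register"
Shift: 7
Each letter → (letter + shift) mod 26:
  'r' (17) + 7 = 24 → 'y'
  'e' (4) + 7 = 11 → 'l'
  'g' (6) + 7 = 13 → 'n'
  'i' (8) + 7 = 15 → 'p'
  's' (18) + 7 = 25 → 'z'
  't' (19) + 7 = 0 → 'a'
  'e' (4) + 7 = 11 → 'l'
  'r' (17) + 7 = 24 → 'y'
Result = "ylnpzaly"


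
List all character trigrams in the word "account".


Word: "account" (length 7)
Number of trigrams = 7 - 3 + 1 = 5
  Position 0: "acc"
  Position 1: "cco"
  Position 2: "cou"
  Position 3: "oun"
  Position 4: "unt"
Trigrams = "acc", "cco", "cou", "oun", "unt"


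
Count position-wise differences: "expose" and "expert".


Comparing character by character (same length = 6):
  Pos 0: 'e' vs 'e' =
  Pos 1: 'x' vs 'x' =
  Pos 2: 'p' vs 'p' =
  Pos 3: 'o' vs 'e' !=
  Pos 4: 's' vs 'r' !=
  Pos 5: 'e' vs 't' !=
Hamming distance = 3


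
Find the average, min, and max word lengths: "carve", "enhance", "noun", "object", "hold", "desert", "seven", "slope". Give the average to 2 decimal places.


Lengths: "carve"=5, "enhance"=7, "noun"=4, "object"=6, "hold"=4, "desert"=6, "seven"=5, "slope"=5
Sum = 42, Count = 8
Average = 42/8 = 5.25
= avg=5.25, min=4, max=7


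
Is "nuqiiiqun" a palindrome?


Word: "nuqiiiqun"
Reversed: "nuqiiiqun"
Forward == Backward? nuqiiiqun == nuqiiiqun
Palindrome = Yes


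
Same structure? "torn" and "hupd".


Pattern of "torn": [0, 1, 2, 3]
Pattern of "hupd": [0, 1, 2, 3]
Patterns match
Same pattern = Yes


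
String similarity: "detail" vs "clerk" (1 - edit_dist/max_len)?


Word 1: "detail" (length 6)
Word 2: "clerk" (length 5)
One optimal edit sequence:
  1. delete 'd'  (+1)
  2. substitute 'e' -> 'c'  (+1)
  3. substitute 't' -> 'l'  (+1)
  4. substitute 'a' -> 'e'  (+1)
  5. substitute 'i' -> 'r'  (+1)
  6. substitute 'l' -> 'k'  (+1)
Edit distance = 6
Max length = max(6, 5) = 6
Similarity = 1 - 6/6
= 0.0000


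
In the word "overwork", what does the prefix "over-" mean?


Prefix: over-
Example: overwork (over- + work)
Meaning = excessive


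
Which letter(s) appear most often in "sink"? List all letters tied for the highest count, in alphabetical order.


Word: "sink"
Letter counts:
  'i': 1
  'k': 1
  'n': 1
  's': 1
Maximum count = 1
Most frequent = 'i', 'k', 'n', 's' (1 time each)


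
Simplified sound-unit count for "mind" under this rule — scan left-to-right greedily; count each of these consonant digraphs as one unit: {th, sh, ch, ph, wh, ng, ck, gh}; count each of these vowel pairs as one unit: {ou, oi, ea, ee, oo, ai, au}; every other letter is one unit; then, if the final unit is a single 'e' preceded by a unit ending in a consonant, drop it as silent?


Word: "mind" (4 letters)
Left-to-right scan:
  1. 'm' (letter)
  2. 'i' (letter)
  3. 'n' (letter)
  4. 'd' (letter)
Units from scan: 4
Sound units = 4 units


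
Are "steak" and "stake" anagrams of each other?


Word 1: "steak" → sorted: aekst
Word 2: "stake" → sorted: aekst
Same letters? aekst == aekst
Anagram = Yes


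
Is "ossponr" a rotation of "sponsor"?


Word: "sponsor", Candidate: "ossponr"
Method: check if candidate is substring of word+word
"sponsorsponsor" contains "ossponr"? No
Is rotation = No


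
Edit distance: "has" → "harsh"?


Word 1: "has" (length 3)
Word 2: "harsh" (length 5)
One optimal edit sequence (insert/delete/substitute each cost 1):
  1. keep 'h'
  2. keep 'a'
  3. insert 'r'  (+1)
  4. keep 's'
  5. insert 'h'  (+1)
Total edit operations: 2
Edit distance = 2


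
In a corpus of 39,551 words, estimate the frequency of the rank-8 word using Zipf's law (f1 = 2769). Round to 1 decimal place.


Zipf's law: f(r) = f(1) / r
f(1) = 2769
f(8) = 2769 / 8
= 346.1 occurrences


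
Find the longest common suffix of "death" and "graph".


Word 1: "death"
Word 2: "graph"
Comparing from end:
  Pos -1: 'h' == 'h'
  Pos -2: 't' != 'p' (stop)
LCS = "h" (length 1)


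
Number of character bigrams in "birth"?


Word: "birth" (length 5)
Number of 2-grams = length - 2 + 1 = 5 - 2 + 1
= 4


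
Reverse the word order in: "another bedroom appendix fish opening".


Original: "another bedroom appendix fish opening"
Words (1..n): another | bedroom | appendix | fish | opening
Reversed (n..1): opening | fish | appendix | bedroom | another
Result = "opening fish appendix bedroom another"


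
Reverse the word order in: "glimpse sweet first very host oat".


Original: "glimpse sweet first very host oat"
Words (1..n): glimpse | sweet | first | very | host | oat
Reversed (n..1): oat | host | very | first | sweet | glimpse
Result = "oat host very first sweet glimpse"


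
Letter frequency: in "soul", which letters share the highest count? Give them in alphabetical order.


Word: "soul"
Letter counts:
  'l': 1
  'o': 1
  's': 1
  'u': 1
Maximum count = 1
Most frequent = 'l', 'o', 's', 'u' (1 time each)


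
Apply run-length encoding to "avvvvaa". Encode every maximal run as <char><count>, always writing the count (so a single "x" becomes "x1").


String: "avvvvaa"
Scanning for consecutive runs:
  'a' x 1
  'v' x 4
  'a' x 2
RLE = "a1v4a2"


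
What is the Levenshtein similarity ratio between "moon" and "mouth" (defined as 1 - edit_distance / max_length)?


Word 1: "moon" (length 4)
Word 2: "mouth" (length 5)
One optimal edit sequence:
  1. keep 'm'
  2. keep 'o'
  3. insert 'u'  (+1)
  4. substitute 'o' -> 't'  (+1)
  5. substitute 'n' -> 'h'  (+1)
Edit distance = 3
Max length = max(4, 5) = 5
Similarity = 1 - 3/5
= 0.4000


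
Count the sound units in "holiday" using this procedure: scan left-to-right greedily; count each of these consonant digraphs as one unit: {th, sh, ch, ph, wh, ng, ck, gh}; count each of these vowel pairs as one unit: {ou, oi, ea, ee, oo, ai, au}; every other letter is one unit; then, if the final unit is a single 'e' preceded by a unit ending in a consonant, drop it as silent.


Word: "holiday" (7 letters)
Left-to-right scan:
  (1) 'h' (letter)
  (2) 'o' (letter)
  (3) 'l' (letter)
  (4) 'i' (letter)
  (5) 'd' (letter)
  (6) 'a' (letter)
  (7) 'y' (letter)
Units from scan: 7
Sound units = 7 units


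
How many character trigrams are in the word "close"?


Word: "close" (length 5)
Number of 3-grams = length - 3 + 1 = 5 - 3 + 1
= 3


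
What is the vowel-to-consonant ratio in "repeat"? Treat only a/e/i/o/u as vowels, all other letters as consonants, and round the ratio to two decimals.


Word: "repeat"
Vowels (a,e,i,o,u): 3
Consonants: 3
Ratio = 3/3
= 1.00


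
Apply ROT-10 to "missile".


Word: "missile"
Shift: 10
Each letter → (letter + shift) mod 26:
  'm' (12) + 10 = 22 → 'w'
  'i' (8) + 10 = 18 → 's'
  's' (18) + 10 = 2 → 'c'
  's' (18) + 10 = 2 → 'c'
  'i' (8) + 10 = 18 → 's'
  'l' (11) + 10 = 21 → 'v'
  'e' (4) + 10 = 14 → 'o'
Result = "wsccsvo"


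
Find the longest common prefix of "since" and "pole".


Word 1: "since"
Word 2: "pole"
Comparing from start:
  Pos 0: 's' != 'p' (stop)
LCP = "" (length 0)


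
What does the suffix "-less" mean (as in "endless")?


Suffix: -less
Example: endless = end + -less
Meaning = without


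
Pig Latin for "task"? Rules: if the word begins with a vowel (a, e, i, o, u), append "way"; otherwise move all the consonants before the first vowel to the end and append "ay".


Word: "task"
Starts with consonant(s) → move to end, add 'ay'
Consonant cluster: "t"
Pig Latin = "asktay"


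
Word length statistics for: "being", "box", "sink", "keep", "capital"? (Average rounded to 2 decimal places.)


Lengths: "being"=5, "box"=3, "sink"=4, "keep"=4, "capital"=7
Sum = 23, Count = 5
Average = 23/5 = 4.60
= avg=4.60, min=3, max=7


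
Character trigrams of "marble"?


Word: "marble" (length 6)
Number of trigrams = 6 - 3 + 1 = 4
  Position 0: "mar"
  Position 1: "arb"
  Position 2: "rbl"
  Position 3: "ble"
Trigrams = "mar", "arb", "rbl", "ble"


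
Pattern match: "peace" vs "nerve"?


Pattern of "peace": [0, 1, 2, 3, 1]
Pattern of "nerve": [0, 1, 2, 3, 1]
Patterns match
Same pattern = Yes


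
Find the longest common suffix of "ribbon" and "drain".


Word 1: "ribbon"
Word 2: "drain"
Comparing from end:
  Pos -1: 'n' == 'n'
  Pos -2: 'o' != 'i' (stop)
LCS = "n" (length 1)


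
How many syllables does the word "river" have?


Word: "river"
Syllable breakdown: riv | er
Counting: 2 parts
= 2 syllables


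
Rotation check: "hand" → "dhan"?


Word: "hand", Candidate: "dhan"
Method: check if candidate is substring of word+word
"handhand" contains "dhan"? Yes
Is rotation = Yes


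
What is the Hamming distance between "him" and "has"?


Comparing character by character (same length = 3):
  Pos 0: 'h' vs 'h' =
  Pos 1: 'i' vs 'a' !=
  Pos 2: 'm' vs 's' !=
Hamming distance = 2


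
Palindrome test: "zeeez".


Word: "zeeez"
Reversed: "zeeez"
Forward == Backward? zeeez == zeeez
Palindrome = Yes


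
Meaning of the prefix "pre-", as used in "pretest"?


Prefix: pre-
Example: pretest (pre- + test)
Meaning = before


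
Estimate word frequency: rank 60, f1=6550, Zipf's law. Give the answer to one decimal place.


Zipf's law: f(r) = f(1) / r
f(1) = 6550
f(60) = 6550 / 60
= 109.2 occurrences


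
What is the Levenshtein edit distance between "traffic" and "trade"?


Word 1: "traffic" (length 7)
Word 2: "trade" (length 5)
One optimal edit sequence (insert/delete/substitute each cost 1):
  1. keep 't'
  2. keep 'r'
  3. keep 'a'
  4. delete 'f'  (+1)
  5. delete 'f'  (+1)
  6. substitute 'i' -> 'd'  (+1)
  7. substitute 'c' -> 'e'  (+1)
Total edit operations: 4
Edit distance = 4


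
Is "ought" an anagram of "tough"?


Word 1: "tough" → sorted: ghotu
Word 2: "ought" → sorted: ghotu
Same letters? ghotu == ghotu
Anagram = Yes


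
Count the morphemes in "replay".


Word: "replay"
Morphemes: re- + play
Each morpheme carries meaning
= 2 morphemes


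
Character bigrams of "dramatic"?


Word: "dramatic" (length 8)
Number of bigrams = 8 - 2 + 1 = 7
  Position 0: "dr"
  Position 1: "ra"
  Position 2: "am"
  Position 3: "ma"
  Position 4: "at"
  Position 5: "ti"
  Position 6: "ic"
Bigrams = "dr", "ra", "am", "ma", "at", "ti", "ic"


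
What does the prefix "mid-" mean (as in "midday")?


Prefix: mid-
Example: midday (mid- + day)
Meaning = middle


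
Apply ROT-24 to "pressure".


Word: "pressure"
Shift: 24
Each letter → (letter + shift) mod 26:
  'p' (15) + 24 = 13 → 'n'
  'r' (17) + 24 = 15 → 'p'
  'e' (4) + 24 = 2 → 'c'
  's' (18) + 24 = 16 → 'q'
  's' (18) + 24 = 16 → 'q'
  'u' (20) + 24 = 18 → 's'
  'r' (17) + 24 = 15 → 'p'
  'e' (4) + 24 = 2 → 'c'
Result = "npcqqspc"


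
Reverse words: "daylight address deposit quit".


Original: "daylight address deposit quit"
Words (1..n): daylight | address | deposit | quit
Reversed (n..1): quit | deposit | address | daylight
Result = "quit deposit address daylight"


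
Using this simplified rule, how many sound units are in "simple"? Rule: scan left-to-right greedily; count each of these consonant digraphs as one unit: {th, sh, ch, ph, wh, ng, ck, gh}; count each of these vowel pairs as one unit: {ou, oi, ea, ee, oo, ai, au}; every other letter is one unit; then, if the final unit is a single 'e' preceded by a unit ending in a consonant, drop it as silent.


Word: "simple" (6 letters)
Left-to-right scan:
  [1] 's' (letter)
  [2] 'i' (letter)
  [3] 'm' (letter)
  [4] 'p' (letter)
  [5] 'l' (letter)
  [6] 'e' (letter)
Units from scan: 6
Final unit is 'e' after a consonant -> drop as silent (-1)
Sound units = 5 units


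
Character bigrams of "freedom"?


Word: "freedom" (length 7)
Number of bigrams = 7 - 2 + 1 = 6
  Position 0: "fr"
  Position 1: "re"
  Position 2: "ee"
  Position 3: "ed"
  Position 4: "do"
  Position 5: "om"
Bigrams = "fr", "re", "ee", "ed", "do", "om"


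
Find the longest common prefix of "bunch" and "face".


Word 1: "bunch"
Word 2: "face"
Comparing from start:
  Pos 0: 'b' != 'f' (stop)
LCP = "" (length 0)


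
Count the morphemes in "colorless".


Word: "colorless"
Morphemes: color | -less
Each morpheme carries meaning
= 2 morphemes


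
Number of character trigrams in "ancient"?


Word: "ancient" (length 7)
Number of 3-grams = length - 3 + 1 = 7 - 3 + 1
= 5


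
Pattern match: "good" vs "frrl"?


Pattern of "good": [0, 1, 1, 2]
Pattern of "frrl": [0, 1, 1, 2]
Patterns match
Same pattern = Yes


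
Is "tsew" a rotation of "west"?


Word: "west", Candidate: "tsew"
Method: check if candidate is substring of word+word
"westwest" contains "tsew"? No
Is rotation = No


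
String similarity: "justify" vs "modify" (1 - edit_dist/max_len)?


Word 1: "justify" (length 7)
Word 2: "modify" (length 6)
One optimal edit sequence:
  1. delete 'j'  (+1)
  2. substitute 'u' -> 'm'  (+1)
  3. substitute 's' -> 'o'  (+1)
  4. substitute 't' -> 'd'  (+1)
  5. keep 'i'
  6. keep 'f'
  7. keep 'y'
Edit distance = 4
Max length = max(7, 6) = 7
Similarity = 1 - 4/7
= 0.4286


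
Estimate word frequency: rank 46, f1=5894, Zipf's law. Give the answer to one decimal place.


Zipf's law: f(r) = f(1) / r
f(1) = 5894
f(46) = 5894 / 46
= 128.1 occurrences


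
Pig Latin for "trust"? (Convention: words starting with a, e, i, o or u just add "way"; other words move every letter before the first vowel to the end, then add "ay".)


Word: "trust"
Starts with consonant(s) → move to end, add 'ay'
Consonant cluster: "tr"
Pig Latin = "usttray"


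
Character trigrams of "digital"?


Word: "digital" (length 7)
Number of trigrams = 7 - 3 + 1 = 5
  Position 0: "dig"
  Position 1: "igi"
  Position 2: "git"
  Position 3: "ita"
  Position 4: "tal"
Trigrams = "dig", "igi", "git", "ita", "tal"


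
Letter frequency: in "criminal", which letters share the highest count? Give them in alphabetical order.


Word: "criminal"
Letter counts:
  'a': 1
  'c': 1
  'i': 2
  'l': 1
  'm': 1
  'n': 1
  'r': 1
Maximum count = 2
Most frequent = 'i' (2 times each)
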